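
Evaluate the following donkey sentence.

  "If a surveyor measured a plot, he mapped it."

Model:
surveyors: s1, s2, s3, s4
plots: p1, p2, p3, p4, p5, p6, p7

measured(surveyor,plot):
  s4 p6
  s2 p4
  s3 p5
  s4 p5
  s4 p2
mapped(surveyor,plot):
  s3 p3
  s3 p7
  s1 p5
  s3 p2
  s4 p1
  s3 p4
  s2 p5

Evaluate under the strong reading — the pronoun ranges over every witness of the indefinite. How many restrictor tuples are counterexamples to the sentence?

5

"it" takes "a plot" as antecedent — a donkey pronoun bound across the clause boundary.
Strong reading: for every (s,p) with measured(s,p), mapped(s,p).
Restrictor pairs: (s2,p4) ✗  (s3,p5) ✗  (s4,p2) ✗  (s4,p5) ✗  (s4,p6) ✗
Counterexamples (restrictor pairs failing the scope): 5.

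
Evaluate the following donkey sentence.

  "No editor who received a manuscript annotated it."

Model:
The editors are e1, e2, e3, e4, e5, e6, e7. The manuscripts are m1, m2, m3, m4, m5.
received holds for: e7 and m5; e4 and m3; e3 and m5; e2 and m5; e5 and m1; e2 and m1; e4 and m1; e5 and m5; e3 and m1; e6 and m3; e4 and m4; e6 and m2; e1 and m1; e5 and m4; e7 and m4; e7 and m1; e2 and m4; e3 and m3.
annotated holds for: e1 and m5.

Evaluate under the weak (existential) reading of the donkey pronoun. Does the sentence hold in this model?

"it" takes "a manuscript" as antecedent — a donkey pronoun bound across the clause boundary.
Truth condition: for no (e,m) with received(e,m) does annotated(e,m) hold.
Restrictor pairs — does the scope hold? (e1,m1):fails  (e2,m1):fails  (e2,m4):fails  (e2,m5):fails  (e3,m1):fails  (e3,m3):fails  (e3,m5):fails  (e4,m1):fails  (e4,m3):fails  (e4,m4):fails  (e5,m1):fails  (e5,m4):fails  (e5,m5):fails  (e6,m2):fails  (e6,m3):fails  (e7,m1):fails  (e7,m4):fails  (e7,m5):fails
Scope holds for no restrictor pair, so the sentence is true.

True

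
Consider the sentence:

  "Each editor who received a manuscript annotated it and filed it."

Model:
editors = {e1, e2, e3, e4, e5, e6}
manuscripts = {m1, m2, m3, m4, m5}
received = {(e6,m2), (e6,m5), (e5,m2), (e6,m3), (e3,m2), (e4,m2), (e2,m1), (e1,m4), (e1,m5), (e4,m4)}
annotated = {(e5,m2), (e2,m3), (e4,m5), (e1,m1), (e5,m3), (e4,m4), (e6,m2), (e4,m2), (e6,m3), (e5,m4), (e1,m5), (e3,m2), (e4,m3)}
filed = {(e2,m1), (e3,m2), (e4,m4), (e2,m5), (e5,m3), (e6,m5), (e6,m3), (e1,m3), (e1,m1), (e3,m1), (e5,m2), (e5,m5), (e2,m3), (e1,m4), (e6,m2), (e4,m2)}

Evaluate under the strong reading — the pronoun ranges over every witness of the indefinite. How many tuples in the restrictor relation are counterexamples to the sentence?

4

"it" takes "a manuscript" as antecedent — a donkey pronoun bound across the clause boundary.
Strong reading: for every (e,m) with received(e,m), annotated(e,m) ∧ filed(e,m).
Restrictor pairs: (e1,m4) ✗  (e1,m5) ✗  (e2,m1) ✗  (e3,m2) ✓  (e4,m2) ✓  (e4,m4) ✓  (e5,m2) ✓  (e6,m2) ✓  (e6,m3) ✓  (e6,m5) ✗
Counterexamples (restrictor pairs failing the scope): 4.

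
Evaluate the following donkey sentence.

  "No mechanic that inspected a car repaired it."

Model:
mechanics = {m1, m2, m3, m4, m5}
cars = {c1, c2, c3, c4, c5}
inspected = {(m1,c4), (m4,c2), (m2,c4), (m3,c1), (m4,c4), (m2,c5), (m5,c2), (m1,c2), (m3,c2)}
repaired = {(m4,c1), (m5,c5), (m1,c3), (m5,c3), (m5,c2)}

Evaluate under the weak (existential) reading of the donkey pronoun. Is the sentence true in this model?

"it" takes "a car" as antecedent — a donkey pronoun bound across the clause boundary.
Truth condition: for no (m,c) with inspected(m,c) does repaired(m,c) hold.
Restrictor pairs — does the scope hold? (m1,c2):fails  (m1,c4):fails  (m2,c4):fails  (m2,c5):fails  (m3,c1):fails  (m3,c2):fails  (m4,c2):fails  (m4,c4):fails  (m5,c2):holds
Scope holds for 1 pair(s), so the sentence is false.

False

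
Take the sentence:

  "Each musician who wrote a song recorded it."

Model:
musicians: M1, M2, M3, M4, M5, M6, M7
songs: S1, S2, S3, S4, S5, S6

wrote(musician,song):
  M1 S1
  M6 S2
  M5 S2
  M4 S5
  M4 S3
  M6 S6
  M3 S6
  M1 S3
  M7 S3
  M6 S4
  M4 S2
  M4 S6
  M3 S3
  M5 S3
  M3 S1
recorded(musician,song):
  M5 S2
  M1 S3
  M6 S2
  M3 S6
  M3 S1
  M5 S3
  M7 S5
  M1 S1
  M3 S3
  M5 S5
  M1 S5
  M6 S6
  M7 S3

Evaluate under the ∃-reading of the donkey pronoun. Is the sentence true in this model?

False

"it" takes "a song" as antecedent — a donkey pronoun bound across the clause boundary.
Weak reading: every musician m with some wrote-song has at least one wrote-song s such that recorded(m,s).
Per musician: M1:✓  M3:✓  M4:✗  M5:✓  M6:✓  M7:✓
M4 has no witness among its wrote-songs.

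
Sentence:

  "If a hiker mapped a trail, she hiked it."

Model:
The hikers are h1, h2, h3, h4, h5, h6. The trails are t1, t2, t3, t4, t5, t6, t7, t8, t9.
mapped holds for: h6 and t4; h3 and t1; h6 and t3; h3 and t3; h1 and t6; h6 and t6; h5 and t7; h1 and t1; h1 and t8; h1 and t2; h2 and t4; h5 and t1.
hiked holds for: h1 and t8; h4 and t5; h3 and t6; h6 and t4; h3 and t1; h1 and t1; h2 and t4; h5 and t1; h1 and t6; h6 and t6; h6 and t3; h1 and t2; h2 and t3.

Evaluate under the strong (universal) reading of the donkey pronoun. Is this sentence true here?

"it" takes "a trail" as antecedent — a donkey pronoun bound across the clause boundary.
Strong reading: for every (h,t) with mapped(h,t), hiked(h,t).
Restrictor pairs: (h1,t1) ✓  (h1,t2) ✓  (h1,t6) ✓  (h1,t8) ✓  (h2,t4) ✓  (h3,t1) ✓  (h3,t3) ✗  (h5,t1) ✓  (h5,t7) ✗  (h6,t3) ✓  (h6,t4) ✓  (h6,t6) ✓
Counterexample: (h3,t3) is in mapped but fails the scope.

False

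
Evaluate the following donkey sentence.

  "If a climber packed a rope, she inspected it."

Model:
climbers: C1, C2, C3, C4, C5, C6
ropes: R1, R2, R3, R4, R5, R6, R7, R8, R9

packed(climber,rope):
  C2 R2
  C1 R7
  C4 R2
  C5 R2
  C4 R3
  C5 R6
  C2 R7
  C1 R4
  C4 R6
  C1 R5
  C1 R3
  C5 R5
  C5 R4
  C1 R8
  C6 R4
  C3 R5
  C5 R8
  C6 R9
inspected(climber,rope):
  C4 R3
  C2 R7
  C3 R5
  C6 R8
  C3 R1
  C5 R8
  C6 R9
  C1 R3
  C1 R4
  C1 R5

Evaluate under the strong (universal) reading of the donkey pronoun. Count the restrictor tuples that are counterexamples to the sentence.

10

"it" takes "a rope" as antecedent — a donkey pronoun bound across the clause boundary.
Strong reading: for every (c,r) with packed(c,r), inspected(c,r).
Restrictor pairs: (C1,R3) ✓  (C1,R4) ✓  (C1,R5) ✓  (C1,R7) ✗  (C1,R8) ✗  (C2,R2) ✗  (C2,R7) ✓  (C3,R5) ✓  (C4,R2) ✗  (C4,R3) ✓  (C4,R6) ✗  (C5,R2) ✗  (C5,R4) ✗  (C5,R5) ✗  (C5,R6) ✗  (C5,R8) ✓  (C6,R4) ✗  (C6,R9) ✓
Counterexamples (restrictor pairs failing the scope): 10.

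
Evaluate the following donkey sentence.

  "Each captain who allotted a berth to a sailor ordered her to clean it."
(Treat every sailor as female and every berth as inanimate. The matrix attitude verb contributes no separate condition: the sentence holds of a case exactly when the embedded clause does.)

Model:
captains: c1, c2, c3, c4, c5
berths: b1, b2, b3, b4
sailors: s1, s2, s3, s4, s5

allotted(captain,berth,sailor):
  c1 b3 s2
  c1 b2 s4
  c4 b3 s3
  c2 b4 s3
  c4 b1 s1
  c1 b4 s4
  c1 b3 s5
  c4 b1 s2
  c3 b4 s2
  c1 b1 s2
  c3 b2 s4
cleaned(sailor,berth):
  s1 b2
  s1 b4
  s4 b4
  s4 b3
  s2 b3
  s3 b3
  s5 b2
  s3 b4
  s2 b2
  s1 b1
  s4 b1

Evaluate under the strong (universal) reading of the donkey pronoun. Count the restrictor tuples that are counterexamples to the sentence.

6

"her" takes "a sailor" as antecedent and "it" takes "a berth"; both are donkey pronouns co-varying with the restrictor.
Strong reading: for every (c,b,s) with allotted(c,b,s), cleaned(s,b).
Restrictor triples: (c1,b1,s2)→cleaned(s2,b1) ✗  (c1,b2,s4)→cleaned(s4,b2) ✗  (c1,b3,s2)→cleaned(s2,b3) ✓  (c1,b3,s5)→cleaned(s5,b3) ✗  (c1,b4,s4)→cleaned(s4,b4) ✓  (c2,b4,s3)→cleaned(s3,b4) ✓  (c3,b2,s4)→cleaned(s4,b2) ✗  (c3,b4,s2)→cleaned(s2,b4) ✗  (c4,b1,s1)→cleaned(s1,b1) ✓  (c4,b1,s2)→cleaned(s2,b1) ✗  (c4,b3,s3)→cleaned(s3,b3) ✓
Counterexamples (restrictor triples failing the scope): 6.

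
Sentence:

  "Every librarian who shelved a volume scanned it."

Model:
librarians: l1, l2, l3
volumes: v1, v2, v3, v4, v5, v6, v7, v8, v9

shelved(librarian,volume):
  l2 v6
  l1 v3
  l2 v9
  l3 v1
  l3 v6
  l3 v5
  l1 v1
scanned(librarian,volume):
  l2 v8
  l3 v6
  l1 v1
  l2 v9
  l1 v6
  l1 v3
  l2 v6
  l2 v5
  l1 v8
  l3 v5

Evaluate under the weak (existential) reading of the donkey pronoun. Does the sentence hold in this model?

True

"it" takes "a volume" as antecedent — a donkey pronoun bound across the clause boundary.
Weak reading: every librarian l with some shelved-volume has at least one shelved-volume v such that scanned(l,v).
Per librarian: l1:✓  l2:✓  l3:✓
Every librarian in the restrictor has a witness.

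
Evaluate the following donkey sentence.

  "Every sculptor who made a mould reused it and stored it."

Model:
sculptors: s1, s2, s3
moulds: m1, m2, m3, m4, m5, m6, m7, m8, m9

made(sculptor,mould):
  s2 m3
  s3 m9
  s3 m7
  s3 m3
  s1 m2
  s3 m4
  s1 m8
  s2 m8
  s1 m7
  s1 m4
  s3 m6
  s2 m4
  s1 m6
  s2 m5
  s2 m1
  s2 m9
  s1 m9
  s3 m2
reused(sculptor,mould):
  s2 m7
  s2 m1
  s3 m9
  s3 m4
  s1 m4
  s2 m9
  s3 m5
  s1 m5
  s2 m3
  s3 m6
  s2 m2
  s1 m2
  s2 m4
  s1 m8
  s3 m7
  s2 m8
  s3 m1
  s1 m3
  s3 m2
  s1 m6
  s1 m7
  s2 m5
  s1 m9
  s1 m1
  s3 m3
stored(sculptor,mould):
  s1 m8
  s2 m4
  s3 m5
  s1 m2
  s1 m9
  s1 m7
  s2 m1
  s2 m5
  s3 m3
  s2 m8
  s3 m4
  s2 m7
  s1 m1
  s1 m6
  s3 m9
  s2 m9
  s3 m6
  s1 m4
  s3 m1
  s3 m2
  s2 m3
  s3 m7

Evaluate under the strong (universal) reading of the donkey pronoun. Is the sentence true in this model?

True

"it" takes "a mould" as antecedent — a donkey pronoun bound across the clause boundary.
Strong reading: for every (s,m) with made(s,m), reused(s,m) ∧ stored(s,m).
Restrictor pairs: (s1,m2) ✓  (s1,m4) ✓  (s1,m6) ✓  (s1,m7) ✓  (s1,m8) ✓  (s1,m9) ✓  (s2,m1) ✓  (s2,m3) ✓  (s2,m4) ✓  (s2,m5) ✓  (s2,m8) ✓  (s2,m9) ✓  (s3,m2) ✓  (s3,m3) ✓  (s3,m4) ✓  (s3,m6) ✓  (s3,m7) ✓  (s3,m9) ✓
Every restrictor pair satisfies the scope.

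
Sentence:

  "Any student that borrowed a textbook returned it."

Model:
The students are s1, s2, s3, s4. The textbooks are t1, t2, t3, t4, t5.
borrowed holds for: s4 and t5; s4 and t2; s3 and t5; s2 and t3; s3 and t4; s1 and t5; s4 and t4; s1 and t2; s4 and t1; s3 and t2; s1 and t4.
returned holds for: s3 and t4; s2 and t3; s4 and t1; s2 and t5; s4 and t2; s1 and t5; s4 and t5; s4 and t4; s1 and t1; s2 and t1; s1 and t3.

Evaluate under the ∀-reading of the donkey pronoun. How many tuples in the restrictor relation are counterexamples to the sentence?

"it" takes "a textbook" as antecedent — a donkey pronoun bound across the clause boundary.
Strong reading: for every (s,t) with borrowed(s,t), returned(s,t).
Restrictor pairs: (s1,t2) ✗  (s1,t4) ✗  (s1,t5) ✓  (s2,t3) ✓  (s3,t2) ✗  (s3,t4) ✓  (s3,t5) ✗  (s4,t1) ✓  (s4,t2) ✓  (s4,t4) ✓  (s4,t5) ✓
Counterexamples (restrictor pairs failing the scope): 4.

4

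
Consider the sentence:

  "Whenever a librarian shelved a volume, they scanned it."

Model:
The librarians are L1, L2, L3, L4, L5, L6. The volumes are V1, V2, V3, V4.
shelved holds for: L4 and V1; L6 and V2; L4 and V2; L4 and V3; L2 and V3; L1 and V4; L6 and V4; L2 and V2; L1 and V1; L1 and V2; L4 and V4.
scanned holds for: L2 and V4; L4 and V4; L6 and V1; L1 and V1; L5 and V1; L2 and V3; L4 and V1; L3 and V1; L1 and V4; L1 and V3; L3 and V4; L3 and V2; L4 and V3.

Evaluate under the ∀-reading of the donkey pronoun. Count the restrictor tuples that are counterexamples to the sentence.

5

"it" takes "a volume" as antecedent — a donkey pronoun bound across the clause boundary.
Strong reading: for every (l,v) with shelved(l,v), scanned(l,v).
Restrictor pairs: (L1,V1) ✓  (L1,V2) ✗  (L1,V4) ✓  (L2,V2) ✗  (L2,V3) ✓  (L4,V1) ✓  (L4,V2) ✗  (L4,V3) ✓  (L4,V4) ✓  (L6,V2) ✗  (L6,V4) ✗
Counterexamples (restrictor pairs failing the scope): 5.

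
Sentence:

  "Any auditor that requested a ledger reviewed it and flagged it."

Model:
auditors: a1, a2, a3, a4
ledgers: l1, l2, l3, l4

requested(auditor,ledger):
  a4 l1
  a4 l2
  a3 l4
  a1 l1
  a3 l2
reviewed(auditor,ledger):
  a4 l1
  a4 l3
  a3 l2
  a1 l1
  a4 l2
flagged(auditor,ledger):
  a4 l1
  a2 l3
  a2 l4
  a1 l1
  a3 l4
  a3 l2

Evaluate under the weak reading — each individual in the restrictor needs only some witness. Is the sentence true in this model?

True

"it" takes "a ledger" as antecedent — a donkey pronoun bound across the clause boundary.
Weak reading: every auditor a with some requested-ledger has at least one requested-ledger l such that reviewed(a,l) ∧ flagged(a,l).
Per auditor: a1:✓  a3:✓  a4:✓
Every auditor in the restrictor has a witness.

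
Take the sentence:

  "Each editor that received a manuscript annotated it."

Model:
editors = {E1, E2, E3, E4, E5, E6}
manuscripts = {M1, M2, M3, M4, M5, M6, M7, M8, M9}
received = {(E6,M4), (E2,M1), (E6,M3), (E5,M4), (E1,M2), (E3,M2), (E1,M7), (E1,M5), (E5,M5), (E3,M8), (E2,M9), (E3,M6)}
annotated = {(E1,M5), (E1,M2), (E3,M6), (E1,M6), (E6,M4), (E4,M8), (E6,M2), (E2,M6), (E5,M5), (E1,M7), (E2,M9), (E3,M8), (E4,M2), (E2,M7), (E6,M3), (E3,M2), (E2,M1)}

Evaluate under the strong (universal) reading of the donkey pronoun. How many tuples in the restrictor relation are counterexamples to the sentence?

"it" takes "a manuscript" as antecedent — a donkey pronoun bound across the clause boundary.
Strong reading: for every (e,m) with received(e,m), annotated(e,m).
Restrictor pairs: (E1,M2) ✓  (E1,M5) ✓  (E1,M7) ✓  (E2,M1) ✓  (E2,M9) ✓  (E3,M2) ✓  (E3,M6) ✓  (E3,M8) ✓  (E5,M4) ✗  (E5,M5) ✓  (E6,M3) ✓  (E6,M4) ✓
Counterexamples (restrictor pairs failing the scope): 1.

1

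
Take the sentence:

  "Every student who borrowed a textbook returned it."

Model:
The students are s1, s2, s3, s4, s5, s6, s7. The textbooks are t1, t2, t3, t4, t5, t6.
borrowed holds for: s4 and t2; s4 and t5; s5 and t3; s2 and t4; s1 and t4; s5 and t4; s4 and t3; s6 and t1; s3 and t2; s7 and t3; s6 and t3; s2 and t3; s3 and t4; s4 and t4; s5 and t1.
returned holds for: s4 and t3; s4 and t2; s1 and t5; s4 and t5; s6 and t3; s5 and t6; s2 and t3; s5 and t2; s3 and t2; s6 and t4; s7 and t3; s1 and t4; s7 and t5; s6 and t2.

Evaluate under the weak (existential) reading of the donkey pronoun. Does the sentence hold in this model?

"it" takes "a textbook" as antecedent — a donkey pronoun bound across the clause boundary.
Weak reading: every student s with some borrowed-textbook has at least one borrowed-textbook t such that returned(s,t).
Per student: s1:✓  s2:✓  s3:✓  s4:✓  s5:✗  s6:✓  s7:✓
s5 has no witness among its borrowed-textbooks.

False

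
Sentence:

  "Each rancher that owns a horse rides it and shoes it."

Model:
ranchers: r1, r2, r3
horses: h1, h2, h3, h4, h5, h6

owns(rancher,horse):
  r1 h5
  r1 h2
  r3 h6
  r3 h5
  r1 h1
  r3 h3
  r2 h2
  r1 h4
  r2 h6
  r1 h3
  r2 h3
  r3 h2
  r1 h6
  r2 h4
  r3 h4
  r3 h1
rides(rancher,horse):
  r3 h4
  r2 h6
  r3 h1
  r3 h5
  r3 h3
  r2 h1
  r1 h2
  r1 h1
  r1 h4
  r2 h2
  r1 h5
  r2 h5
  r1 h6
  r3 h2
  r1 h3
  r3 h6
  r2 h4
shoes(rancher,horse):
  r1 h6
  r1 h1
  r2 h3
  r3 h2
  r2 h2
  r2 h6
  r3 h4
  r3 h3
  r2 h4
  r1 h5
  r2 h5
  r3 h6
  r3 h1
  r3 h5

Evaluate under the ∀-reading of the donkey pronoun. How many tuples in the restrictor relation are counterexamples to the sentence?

"it" takes "a horse" as antecedent — a donkey pronoun bound across the clause boundary.
Strong reading: for every (r,h) with owns(r,h), rides(r,h) ∧ shoes(r,h).
Restrictor pairs: (r1,h1) ✓  (r1,h2) ✗  (r1,h3) ✗  (r1,h4) ✗  (r1,h5) ✓  (r1,h6) ✓  (r2,h2) ✓  (r2,h3) ✗  (r2,h4) ✓  (r2,h6) ✓  (r3,h1) ✓  (r3,h2) ✓  (r3,h3) ✓  (r3,h4) ✓  (r3,h5) ✓  (r3,h6) ✓
Counterexamples (restrictor pairs failing the scope): 4.

4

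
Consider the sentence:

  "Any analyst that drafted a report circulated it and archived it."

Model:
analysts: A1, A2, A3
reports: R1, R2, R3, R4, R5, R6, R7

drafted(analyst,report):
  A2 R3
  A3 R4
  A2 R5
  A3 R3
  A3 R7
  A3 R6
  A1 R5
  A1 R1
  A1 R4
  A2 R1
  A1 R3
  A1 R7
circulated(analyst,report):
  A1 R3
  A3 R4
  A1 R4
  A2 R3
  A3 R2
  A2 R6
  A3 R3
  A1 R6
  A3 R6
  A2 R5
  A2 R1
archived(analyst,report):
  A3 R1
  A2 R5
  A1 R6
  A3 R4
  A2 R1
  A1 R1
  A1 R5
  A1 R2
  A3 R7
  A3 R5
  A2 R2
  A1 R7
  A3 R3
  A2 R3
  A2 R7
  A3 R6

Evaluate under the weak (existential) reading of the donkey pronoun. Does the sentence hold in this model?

"it" takes "a report" as antecedent — a donkey pronoun bound across the clause boundary.
Weak reading: every analyst a with some drafted-report has at least one drafted-report r such that circulated(a,r) ∧ archived(a,r).
Per analyst: A1:✗  A2:✓  A3:✓
A1 has no witness among its drafted-reports.

False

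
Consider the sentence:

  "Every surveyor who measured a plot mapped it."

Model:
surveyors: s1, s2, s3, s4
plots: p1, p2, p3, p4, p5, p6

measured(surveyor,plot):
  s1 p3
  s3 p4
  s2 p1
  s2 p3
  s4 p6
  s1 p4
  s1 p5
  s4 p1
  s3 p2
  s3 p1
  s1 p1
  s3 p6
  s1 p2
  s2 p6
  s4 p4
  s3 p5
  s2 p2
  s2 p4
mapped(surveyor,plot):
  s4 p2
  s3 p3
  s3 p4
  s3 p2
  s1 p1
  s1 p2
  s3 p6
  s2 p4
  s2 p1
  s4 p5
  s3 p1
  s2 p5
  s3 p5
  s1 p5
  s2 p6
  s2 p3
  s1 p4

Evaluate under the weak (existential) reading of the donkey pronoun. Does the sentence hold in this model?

False

"it" takes "a plot" as antecedent — a donkey pronoun bound across the clause boundary.
Weak reading: every surveyor s with some measured-plot has at least one measured-plot p such that mapped(s,p).
Per surveyor: s1:✓  s2:✓  s3:✓  s4:✗
s4 has no witness among its measured-plots.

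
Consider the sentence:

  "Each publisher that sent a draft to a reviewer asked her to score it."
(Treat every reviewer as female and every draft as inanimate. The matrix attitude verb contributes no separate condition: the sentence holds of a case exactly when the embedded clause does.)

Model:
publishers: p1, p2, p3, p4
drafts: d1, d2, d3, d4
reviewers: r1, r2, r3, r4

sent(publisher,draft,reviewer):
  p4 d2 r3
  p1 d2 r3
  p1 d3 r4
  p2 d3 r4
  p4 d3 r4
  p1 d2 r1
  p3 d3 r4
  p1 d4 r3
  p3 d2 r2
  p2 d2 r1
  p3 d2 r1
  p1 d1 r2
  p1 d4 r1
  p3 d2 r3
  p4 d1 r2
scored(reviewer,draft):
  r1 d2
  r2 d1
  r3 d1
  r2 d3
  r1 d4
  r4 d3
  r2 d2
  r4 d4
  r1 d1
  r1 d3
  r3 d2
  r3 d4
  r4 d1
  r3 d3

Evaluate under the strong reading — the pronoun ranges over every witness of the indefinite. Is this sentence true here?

"her" takes "a reviewer" as antecedent and "it" takes "a draft"; both are donkey pronouns co-varying with the restrictor.
Strong reading: for every (p,d,r) with sent(p,d,r), scored(r,d).
Restrictor triples: (p1,d1,r2)→scored(r2,d1) ✓  (p1,d2,r1)→scored(r1,d2) ✓  (p1,d2,r3)→scored(r3,d2) ✓  (p1,d3,r4)→scored(r4,d3) ✓  (p1,d4,r1)→scored(r1,d4) ✓  (p1,d4,r3)→scored(r3,d4) ✓  (p2,d2,r1)→scored(r1,d2) ✓  (p2,d3,r4)→scored(r4,d3) ✓  (p3,d2,r1)→scored(r1,d2) ✓  (p3,d2,r2)→scored(r2,d2) ✓  (p3,d2,r3)→scored(r3,d2) ✓  (p3,d3,r4)→scored(r4,d3) ✓  (p4,d1,r2)→scored(r2,d1) ✓  (p4,d2,r3)→scored(r3,d2) ✓  (p4,d3,r4)→scored(r4,d3) ✓
Every restrictor triple satisfies the scope.

True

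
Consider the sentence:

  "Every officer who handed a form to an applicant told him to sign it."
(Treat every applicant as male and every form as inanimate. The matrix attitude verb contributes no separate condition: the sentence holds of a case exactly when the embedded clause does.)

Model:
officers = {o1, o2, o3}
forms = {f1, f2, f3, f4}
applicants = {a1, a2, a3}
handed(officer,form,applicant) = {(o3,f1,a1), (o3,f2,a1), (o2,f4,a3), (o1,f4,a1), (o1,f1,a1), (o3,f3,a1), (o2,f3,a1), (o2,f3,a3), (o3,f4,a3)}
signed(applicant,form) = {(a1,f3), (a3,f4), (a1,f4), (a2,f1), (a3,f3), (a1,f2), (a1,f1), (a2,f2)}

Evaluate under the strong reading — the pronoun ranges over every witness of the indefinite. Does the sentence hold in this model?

True

"him" takes "an applicant" as antecedent and "it" takes "a form"; both are donkey pronouns co-varying with the restrictor.
Strong reading: for every (o,f,a) with handed(o,f,a), signed(a,f).
Restrictor triples: (o1,f1,a1)→signed(a1,f1) ✓  (o1,f4,a1)→signed(a1,f4) ✓  (o2,f3,a1)→signed(a1,f3) ✓  (o2,f3,a3)→signed(a3,f3) ✓  (o2,f4,a3)→signed(a3,f4) ✓  (o3,f1,a1)→signed(a1,f1) ✓  (o3,f2,a1)→signed(a1,f2) ✓  (o3,f3,a1)→signed(a1,f3) ✓  (o3,f4,a3)→signed(a3,f4) ✓
Every restrictor triple satisfies the scope.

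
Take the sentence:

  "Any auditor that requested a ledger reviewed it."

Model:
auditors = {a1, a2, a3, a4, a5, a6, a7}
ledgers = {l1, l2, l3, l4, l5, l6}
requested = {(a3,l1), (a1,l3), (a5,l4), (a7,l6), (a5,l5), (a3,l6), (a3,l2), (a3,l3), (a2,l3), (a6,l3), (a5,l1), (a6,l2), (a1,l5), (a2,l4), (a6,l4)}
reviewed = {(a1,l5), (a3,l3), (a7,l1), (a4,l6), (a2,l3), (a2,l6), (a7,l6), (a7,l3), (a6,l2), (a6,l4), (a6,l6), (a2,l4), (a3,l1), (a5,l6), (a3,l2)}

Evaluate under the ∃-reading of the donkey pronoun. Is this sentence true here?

False

"it" takes "a ledger" as antecedent — a donkey pronoun bound across the clause boundary.
Weak reading: every auditor a with some requested-ledger has at least one requested-ledger l such that reviewed(a,l).
Per auditor: a1:✓  a2:✓  a3:✓  a5:✗  a6:✓  a7:✓
a5 has no witness among its requested-ledgers.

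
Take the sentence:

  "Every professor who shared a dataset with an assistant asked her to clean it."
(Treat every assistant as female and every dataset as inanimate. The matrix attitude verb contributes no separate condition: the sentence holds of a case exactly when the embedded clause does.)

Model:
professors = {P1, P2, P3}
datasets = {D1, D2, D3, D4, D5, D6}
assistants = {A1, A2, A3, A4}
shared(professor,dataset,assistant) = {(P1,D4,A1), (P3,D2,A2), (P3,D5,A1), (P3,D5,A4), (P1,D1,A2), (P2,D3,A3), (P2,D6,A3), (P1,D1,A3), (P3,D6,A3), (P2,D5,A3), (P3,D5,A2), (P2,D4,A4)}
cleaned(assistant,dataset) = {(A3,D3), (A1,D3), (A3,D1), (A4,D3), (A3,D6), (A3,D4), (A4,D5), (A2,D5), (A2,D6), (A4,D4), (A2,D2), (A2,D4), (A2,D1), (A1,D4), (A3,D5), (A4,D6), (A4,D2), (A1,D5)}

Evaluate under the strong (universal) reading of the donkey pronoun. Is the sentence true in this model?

"her" takes "an assistant" as antecedent and "it" takes "a dataset"; both are donkey pronouns co-varying with the restrictor.
Strong reading: for every (p,d,a) with shared(p,d,a), cleaned(a,d).
Restrictor triples: (P1,D1,A2)→cleaned(A2,D1) ✓  (P1,D1,A3)→cleaned(A3,D1) ✓  (P1,D4,A1)→cleaned(A1,D4) ✓  (P2,D3,A3)→cleaned(A3,D3) ✓  (P2,D4,A4)→cleaned(A4,D4) ✓  (P2,D5,A3)→cleaned(A3,D5) ✓  (P2,D6,A3)→cleaned(A3,D6) ✓  (P3,D2,A2)→cleaned(A2,D2) ✓  (P3,D5,A1)→cleaned(A1,D5) ✓  (P3,D5,A2)→cleaned(A2,D5) ✓  (P3,D5,A4)→cleaned(A4,D5) ✓  (P3,D6,A3)→cleaned(A3,D6) ✓
Every restrictor triple satisfies the scope.

True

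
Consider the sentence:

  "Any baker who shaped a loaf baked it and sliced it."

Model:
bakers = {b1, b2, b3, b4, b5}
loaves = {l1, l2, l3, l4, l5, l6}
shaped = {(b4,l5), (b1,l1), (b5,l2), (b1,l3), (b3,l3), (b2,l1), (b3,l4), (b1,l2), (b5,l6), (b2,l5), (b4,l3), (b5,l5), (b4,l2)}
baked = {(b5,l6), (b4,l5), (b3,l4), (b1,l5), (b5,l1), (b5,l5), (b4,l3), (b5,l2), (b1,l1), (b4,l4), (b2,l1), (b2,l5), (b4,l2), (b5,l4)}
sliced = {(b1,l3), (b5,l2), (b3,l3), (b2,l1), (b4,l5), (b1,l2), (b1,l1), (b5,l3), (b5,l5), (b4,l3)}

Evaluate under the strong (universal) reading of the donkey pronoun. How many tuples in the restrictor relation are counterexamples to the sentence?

"it" takes "a loaf" as antecedent — a donkey pronoun bound across the clause boundary.
Strong reading: for every (b,l) with shaped(b,l), baked(b,l) ∧ sliced(b,l).
Restrictor pairs: (b1,l1) ✓  (b1,l2) ✗  (b1,l3) ✗  (b2,l1) ✓  (b2,l5) ✗  (b3,l3) ✗  (b3,l4) ✗  (b4,l2) ✗  (b4,l3) ✓  (b4,l5) ✓  (b5,l2) ✓  (b5,l5) ✓  (b5,l6) ✗
Counterexamples (restrictor pairs failing the scope): 7.

7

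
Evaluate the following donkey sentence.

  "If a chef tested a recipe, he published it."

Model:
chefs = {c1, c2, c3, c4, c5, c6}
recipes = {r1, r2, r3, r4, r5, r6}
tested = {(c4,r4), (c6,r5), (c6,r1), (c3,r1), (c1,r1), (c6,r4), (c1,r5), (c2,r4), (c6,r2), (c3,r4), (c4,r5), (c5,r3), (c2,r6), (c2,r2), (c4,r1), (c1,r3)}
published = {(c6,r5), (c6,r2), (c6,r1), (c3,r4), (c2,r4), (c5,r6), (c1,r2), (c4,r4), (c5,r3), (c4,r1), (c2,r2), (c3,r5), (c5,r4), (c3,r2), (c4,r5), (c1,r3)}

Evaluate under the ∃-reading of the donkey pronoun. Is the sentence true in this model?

"it" takes "a recipe" as antecedent — a donkey pronoun bound across the clause boundary.
Weak reading: every chef c with some tested-recipe has at least one tested-recipe r such that published(c,r).
Per chef: c1:✓  c2:✓  c3:✓  c4:✓  c5:✓  c6:✓
Every chef in the restrictor has a witness.

True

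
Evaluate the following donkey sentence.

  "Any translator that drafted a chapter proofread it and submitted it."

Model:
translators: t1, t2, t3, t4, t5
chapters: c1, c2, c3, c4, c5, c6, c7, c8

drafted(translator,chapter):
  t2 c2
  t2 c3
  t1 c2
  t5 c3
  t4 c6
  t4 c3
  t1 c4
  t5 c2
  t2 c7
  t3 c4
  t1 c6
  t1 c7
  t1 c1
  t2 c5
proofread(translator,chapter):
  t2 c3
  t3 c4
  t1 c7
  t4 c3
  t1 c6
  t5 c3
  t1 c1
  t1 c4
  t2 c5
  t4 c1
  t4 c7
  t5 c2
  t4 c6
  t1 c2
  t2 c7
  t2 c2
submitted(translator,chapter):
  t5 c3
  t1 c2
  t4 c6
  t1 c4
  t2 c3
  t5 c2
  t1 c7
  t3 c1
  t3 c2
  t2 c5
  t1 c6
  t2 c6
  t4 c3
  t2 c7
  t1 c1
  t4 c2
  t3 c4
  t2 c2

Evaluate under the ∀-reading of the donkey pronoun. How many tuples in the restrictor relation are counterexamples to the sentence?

"it" takes "a chapter" as antecedent — a donkey pronoun bound across the clause boundary.
Strong reading: for every (t,c) with drafted(t,c), proofread(t,c) ∧ submitted(t,c).
Restrictor pairs: (t1,c1) ✓  (t1,c2) ✓  (t1,c4) ✓  (t1,c6) ✓  (t1,c7) ✓  (t2,c2) ✓  (t2,c3) ✓  (t2,c5) ✓  (t2,c7) ✓  (t3,c4) ✓  (t4,c3) ✓  (t4,c6) ✓  (t5,c2) ✓  (t5,c3) ✓
Counterexamples (restrictor pairs failing the scope): 0.

0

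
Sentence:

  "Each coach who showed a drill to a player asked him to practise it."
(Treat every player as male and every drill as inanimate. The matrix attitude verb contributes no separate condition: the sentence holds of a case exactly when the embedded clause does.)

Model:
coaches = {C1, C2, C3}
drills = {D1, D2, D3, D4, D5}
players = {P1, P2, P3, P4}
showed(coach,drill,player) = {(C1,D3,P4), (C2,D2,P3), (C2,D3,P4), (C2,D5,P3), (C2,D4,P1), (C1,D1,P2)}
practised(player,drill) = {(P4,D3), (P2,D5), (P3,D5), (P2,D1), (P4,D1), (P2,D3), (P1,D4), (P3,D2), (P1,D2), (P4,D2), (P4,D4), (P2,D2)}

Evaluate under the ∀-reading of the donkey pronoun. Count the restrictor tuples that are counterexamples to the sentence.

"him" takes "a player" as antecedent and "it" takes "a drill"; both are donkey pronouns co-varying with the restrictor.
Strong reading: for every (c,d,p) with showed(c,d,p), practised(p,d).
Restrictor triples: (C1,D1,P2)→practised(P2,D1) ✓  (C1,D3,P4)→practised(P4,D3) ✓  (C2,D2,P3)→practised(P3,D2) ✓  (C2,D3,P4)→practised(P4,D3) ✓  (C2,D4,P1)→practised(P1,D4) ✓  (C2,D5,P3)→practised(P3,D5) ✓
Counterexamples (restrictor triples failing the scope): 0.

0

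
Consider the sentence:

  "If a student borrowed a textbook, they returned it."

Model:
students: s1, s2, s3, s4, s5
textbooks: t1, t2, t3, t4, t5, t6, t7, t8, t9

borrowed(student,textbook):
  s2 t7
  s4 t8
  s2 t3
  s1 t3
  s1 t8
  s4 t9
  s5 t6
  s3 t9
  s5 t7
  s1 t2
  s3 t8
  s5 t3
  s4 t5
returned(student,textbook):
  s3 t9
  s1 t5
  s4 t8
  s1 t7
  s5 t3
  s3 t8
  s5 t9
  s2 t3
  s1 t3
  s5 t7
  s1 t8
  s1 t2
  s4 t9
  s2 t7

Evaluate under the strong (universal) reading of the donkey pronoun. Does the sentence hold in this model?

"it" takes "a textbook" as antecedent — a donkey pronoun bound across the clause boundary.
Strong reading: for every (s,t) with borrowed(s,t), returned(s,t).
Restrictor pairs: (s1,t2) ✓  (s1,t3) ✓  (s1,t8) ✓  (s2,t3) ✓  (s2,t7) ✓  (s3,t8) ✓  (s3,t9) ✓  (s4,t5) ✗  (s4,t8) ✓  (s4,t9) ✓  (s5,t3) ✓  (s5,t6) ✗  (s5,t7) ✓
Counterexample: (s4,t5) is in borrowed but fails the scope.

False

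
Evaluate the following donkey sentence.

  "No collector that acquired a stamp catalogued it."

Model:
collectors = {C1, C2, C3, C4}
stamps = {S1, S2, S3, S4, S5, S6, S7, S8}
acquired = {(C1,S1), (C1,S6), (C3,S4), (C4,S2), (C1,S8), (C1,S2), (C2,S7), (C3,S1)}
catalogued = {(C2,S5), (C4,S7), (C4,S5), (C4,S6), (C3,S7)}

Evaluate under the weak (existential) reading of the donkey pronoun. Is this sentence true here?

True

"it" takes "a stamp" as antecedent — a donkey pronoun bound across the clause boundary.
Truth condition: for no (c,s) with acquired(c,s) does catalogued(c,s) hold.
Restrictor pairs — does the scope hold? (C1,S1):fails  (C1,S2):fails  (C1,S6):fails  (C1,S8):fails  (C2,S7):fails  (C3,S1):fails  (C3,S4):fails  (C4,S2):fails
Scope holds for no restrictor pair, so the sentence is true.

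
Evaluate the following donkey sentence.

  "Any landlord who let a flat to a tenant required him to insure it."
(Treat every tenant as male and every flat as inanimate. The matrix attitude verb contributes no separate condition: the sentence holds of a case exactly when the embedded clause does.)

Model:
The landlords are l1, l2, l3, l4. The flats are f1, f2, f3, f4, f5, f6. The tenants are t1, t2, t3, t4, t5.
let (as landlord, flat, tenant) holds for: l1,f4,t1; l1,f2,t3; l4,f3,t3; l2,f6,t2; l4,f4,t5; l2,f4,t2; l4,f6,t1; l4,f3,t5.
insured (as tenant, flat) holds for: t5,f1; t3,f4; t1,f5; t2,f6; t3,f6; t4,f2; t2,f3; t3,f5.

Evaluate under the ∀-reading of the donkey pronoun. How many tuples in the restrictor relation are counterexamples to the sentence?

"him" takes "a tenant" as antecedent and "it" takes "a flat"; both are donkey pronouns co-varying with the restrictor.
Strong reading: for every (l,f,t) with let(l,f,t), insured(t,f).
Restrictor triples: (l1,f2,t3)→insured(t3,f2) ✗  (l1,f4,t1)→insured(t1,f4) ✗  (l2,f4,t2)→insured(t2,f4) ✗  (l2,f6,t2)→insured(t2,f6) ✓  (l4,f3,t3)→insured(t3,f3) ✗  (l4,f3,t5)→insured(t5,f3) ✗  (l4,f4,t5)→insured(t5,f4) ✗  (l4,f6,t1)→insured(t1,f6) ✗
Counterexamples (restrictor triples failing the scope): 7.

7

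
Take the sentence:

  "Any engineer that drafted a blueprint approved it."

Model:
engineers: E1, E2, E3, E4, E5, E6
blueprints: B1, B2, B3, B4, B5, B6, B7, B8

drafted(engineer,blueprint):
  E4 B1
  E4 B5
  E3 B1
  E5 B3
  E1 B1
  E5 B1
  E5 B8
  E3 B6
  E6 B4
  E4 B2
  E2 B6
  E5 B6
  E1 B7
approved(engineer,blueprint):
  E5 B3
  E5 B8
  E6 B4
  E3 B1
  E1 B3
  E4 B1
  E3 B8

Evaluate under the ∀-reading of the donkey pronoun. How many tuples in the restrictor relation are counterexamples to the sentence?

"it" takes "a blueprint" as antecedent — a donkey pronoun bound across the clause boundary.
Strong reading: for every (e,b) with drafted(e,b), approved(e,b).
Restrictor pairs: (E1,B1) ✗  (E1,B7) ✗  (E2,B6) ✗  (E3,B1) ✓  (E3,B6) ✗  (E4,B1) ✓  (E4,B2) ✗  (E4,B5) ✗  (E5,B1) ✗  (E5,B3) ✓  (E5,B6) ✗  (E5,B8) ✓  (E6,B4) ✓
Counterexamples (restrictor pairs failing the scope): 8.

8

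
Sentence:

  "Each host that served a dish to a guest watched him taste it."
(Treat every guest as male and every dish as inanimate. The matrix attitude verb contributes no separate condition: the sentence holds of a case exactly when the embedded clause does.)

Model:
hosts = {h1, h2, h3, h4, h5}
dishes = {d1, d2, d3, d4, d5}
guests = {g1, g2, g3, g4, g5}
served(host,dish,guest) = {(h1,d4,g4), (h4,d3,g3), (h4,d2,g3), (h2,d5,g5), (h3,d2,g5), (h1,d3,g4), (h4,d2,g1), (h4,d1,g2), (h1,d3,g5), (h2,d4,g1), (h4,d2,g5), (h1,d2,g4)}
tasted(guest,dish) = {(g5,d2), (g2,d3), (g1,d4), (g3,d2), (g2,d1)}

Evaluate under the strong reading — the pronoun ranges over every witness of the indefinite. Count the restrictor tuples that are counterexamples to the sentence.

7

"him" takes "a guest" as antecedent and "it" takes "a dish"; both are donkey pronouns co-varying with the restrictor.
Strong reading: for every (h,d,g) with served(h,d,g), tasted(g,d).
Restrictor triples: (h1,d2,g4)→tasted(g4,d2) ✗  (h1,d3,g4)→tasted(g4,d3) ✗  (h1,d3,g5)→tasted(g5,d3) ✗  (h1,d4,g4)→tasted(g4,d4) ✗  (h2,d4,g1)→tasted(g1,d4) ✓  (h2,d5,g5)→tasted(g5,d5) ✗  (h3,d2,g5)→tasted(g5,d2) ✓  (h4,d1,g2)→tasted(g2,d1) ✓  (h4,d2,g1)→tasted(g1,d2) ✗  (h4,d2,g3)→tasted(g3,d2) ✓  (h4,d2,g5)→tasted(g5,d2) ✓  (h4,d3,g3)→tasted(g3,d3) ✗
Counterexamples (restrictor triples failing the scope): 7.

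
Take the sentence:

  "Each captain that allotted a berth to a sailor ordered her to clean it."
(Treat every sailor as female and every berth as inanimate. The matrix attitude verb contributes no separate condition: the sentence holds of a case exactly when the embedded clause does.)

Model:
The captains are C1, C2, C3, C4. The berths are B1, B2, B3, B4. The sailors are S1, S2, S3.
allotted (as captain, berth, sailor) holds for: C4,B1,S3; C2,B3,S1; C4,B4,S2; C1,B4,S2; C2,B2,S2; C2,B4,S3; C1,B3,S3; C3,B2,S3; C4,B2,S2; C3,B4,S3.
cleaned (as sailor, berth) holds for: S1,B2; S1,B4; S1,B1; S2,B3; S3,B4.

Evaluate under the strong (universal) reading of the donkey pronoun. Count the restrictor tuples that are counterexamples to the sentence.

"her" takes "a sailor" as antecedent and "it" takes "a berth"; both are donkey pronouns co-varying with the restrictor.
Strong reading: for every (c,b,s) with allotted(c,b,s), cleaned(s,b).
Restrictor triples: (C1,B3,S3)→cleaned(S3,B3) ✗  (C1,B4,S2)→cleaned(S2,B4) ✗  (C2,B2,S2)→cleaned(S2,B2) ✗  (C2,B3,S1)→cleaned(S1,B3) ✗  (C2,B4,S3)→cleaned(S3,B4) ✓  (C3,B2,S3)→cleaned(S3,B2) ✗  (C3,B4,S3)→cleaned(S3,B4) ✓  (C4,B1,S3)→cleaned(S3,B1) ✗  (C4,B2,S2)→cleaned(S2,B2) ✗  (C4,B4,S2)→cleaned(S2,B4) ✗
Counterexamples (restrictor triples failing the scope): 8.

8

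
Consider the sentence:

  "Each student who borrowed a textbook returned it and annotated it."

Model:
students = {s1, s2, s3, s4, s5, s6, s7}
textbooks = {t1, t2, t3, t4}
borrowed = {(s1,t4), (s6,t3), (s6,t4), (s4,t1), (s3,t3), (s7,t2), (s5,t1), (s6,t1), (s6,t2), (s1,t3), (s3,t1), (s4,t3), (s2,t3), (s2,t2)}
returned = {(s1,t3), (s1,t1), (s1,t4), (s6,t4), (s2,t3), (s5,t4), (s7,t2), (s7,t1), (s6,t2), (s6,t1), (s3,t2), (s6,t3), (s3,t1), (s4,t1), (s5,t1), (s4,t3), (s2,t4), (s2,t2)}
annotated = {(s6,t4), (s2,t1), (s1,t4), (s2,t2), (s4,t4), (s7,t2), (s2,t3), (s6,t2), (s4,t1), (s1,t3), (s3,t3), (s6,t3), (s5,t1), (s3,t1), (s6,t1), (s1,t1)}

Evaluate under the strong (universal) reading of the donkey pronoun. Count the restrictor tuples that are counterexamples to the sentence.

"it" takes "a textbook" as antecedent — a donkey pronoun bound across the clause boundary.
Strong reading: for every (s,t) with borrowed(s,t), returned(s,t) ∧ annotated(s,t).
Restrictor pairs: (s1,t3) ✓  (s1,t4) ✓  (s2,t2) ✓  (s2,t3) ✓  (s3,t1) ✓  (s3,t3) ✗  (s4,t1) ✓  (s4,t3) ✗  (s5,t1) ✓  (s6,t1) ✓  (s6,t2) ✓  (s6,t3) ✓  (s6,t4) ✓  (s7,t2) ✓
Counterexamples (restrictor pairs failing the scope): 2.

2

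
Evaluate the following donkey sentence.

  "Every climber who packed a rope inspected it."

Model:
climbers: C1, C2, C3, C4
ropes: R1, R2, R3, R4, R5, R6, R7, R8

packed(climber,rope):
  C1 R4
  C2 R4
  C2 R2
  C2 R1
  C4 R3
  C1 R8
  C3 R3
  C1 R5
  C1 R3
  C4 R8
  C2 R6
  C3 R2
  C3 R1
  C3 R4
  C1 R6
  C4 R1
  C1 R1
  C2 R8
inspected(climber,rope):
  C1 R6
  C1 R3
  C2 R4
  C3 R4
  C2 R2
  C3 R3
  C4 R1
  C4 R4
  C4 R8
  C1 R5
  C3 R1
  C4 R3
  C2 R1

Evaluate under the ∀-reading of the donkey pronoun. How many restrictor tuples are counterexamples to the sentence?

6

"it" takes "a rope" as antecedent — a donkey pronoun bound across the clause boundary.
Strong reading: for every (c,r) with packed(c,r), inspected(c,r).
Restrictor pairs: (C1,R1) ✗  (C1,R3) ✓  (C1,R4) ✗  (C1,R5) ✓  (C1,R6) ✓  (C1,R8) ✗  (C2,R1) ✓  (C2,R2) ✓  (C2,R4) ✓  (C2,R6) ✗  (C2,R8) ✗  (C3,R1) ✓  (C3,R2) ✗  (C3,R3) ✓  (C3,R4) ✓  (C4,R1) ✓  (C4,R3) ✓  (C4,R8) ✓
Counterexamples (restrictor pairs failing the scope): 6.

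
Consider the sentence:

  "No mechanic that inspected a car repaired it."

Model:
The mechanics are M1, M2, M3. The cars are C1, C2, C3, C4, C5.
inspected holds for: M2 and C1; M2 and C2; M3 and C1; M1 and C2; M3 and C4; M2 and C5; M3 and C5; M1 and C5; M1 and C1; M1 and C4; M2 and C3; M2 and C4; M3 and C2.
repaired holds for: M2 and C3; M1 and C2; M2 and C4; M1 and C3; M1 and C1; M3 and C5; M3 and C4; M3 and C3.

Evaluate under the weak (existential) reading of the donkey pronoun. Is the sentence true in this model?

False

"it" takes "a car" as antecedent — a donkey pronoun bound across the clause boundary.
Truth condition: for no (m,c) with inspected(m,c) does repaired(m,c) hold.
Restrictor pairs — does the scope hold? (M1,C1):holds  (M1,C2):holds  (M1,C4):fails  (M1,C5):fails  (M2,C1):fails  (M2,C2):fails  (M2,C3):holds  (M2,C4):holds  (M2,C5):fails  (M3,C1):fails  (M3,C2):fails  (M3,C4):holds  (M3,C5):holds
Scope holds for 6 pair(s), so the sentence is false.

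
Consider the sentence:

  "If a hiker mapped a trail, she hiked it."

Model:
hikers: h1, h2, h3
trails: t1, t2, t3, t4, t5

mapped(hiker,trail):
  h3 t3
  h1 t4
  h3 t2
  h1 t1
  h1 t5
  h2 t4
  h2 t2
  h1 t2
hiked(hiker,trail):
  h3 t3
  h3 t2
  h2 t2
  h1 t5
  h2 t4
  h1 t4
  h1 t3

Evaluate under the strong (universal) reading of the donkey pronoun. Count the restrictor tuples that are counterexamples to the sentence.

"it" takes "a trail" as antecedent — a donkey pronoun bound across the clause boundary.
Strong reading: for every (h,t) with mapped(h,t), hiked(h,t).
Restrictor pairs: (h1,t1) ✗  (h1,t2) ✗  (h1,t4) ✓  (h1,t5) ✓  (h2,t2) ✓  (h2,t4) ✓  (h3,t2) ✓  (h3,t3) ✓
Counterexamples (restrictor pairs failing the scope): 2.

2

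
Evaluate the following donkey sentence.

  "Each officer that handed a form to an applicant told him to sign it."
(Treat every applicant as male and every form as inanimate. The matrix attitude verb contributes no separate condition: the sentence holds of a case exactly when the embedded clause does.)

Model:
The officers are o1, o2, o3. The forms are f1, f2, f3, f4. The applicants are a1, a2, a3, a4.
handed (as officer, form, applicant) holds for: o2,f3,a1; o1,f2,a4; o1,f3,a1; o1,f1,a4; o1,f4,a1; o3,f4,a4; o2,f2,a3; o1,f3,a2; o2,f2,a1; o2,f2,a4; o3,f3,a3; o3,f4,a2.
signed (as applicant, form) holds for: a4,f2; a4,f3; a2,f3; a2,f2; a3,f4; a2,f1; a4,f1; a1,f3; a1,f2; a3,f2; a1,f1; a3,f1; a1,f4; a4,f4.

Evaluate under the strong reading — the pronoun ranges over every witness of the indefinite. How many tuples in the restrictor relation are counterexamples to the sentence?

2

"him" takes "an applicant" as antecedent and "it" takes "a form"; both are donkey pronouns co-varying with the restrictor.
Strong reading: for every (o,f,a) with handed(o,f,a), signed(a,f).
Restrictor triples: (o1,f1,a4)→signed(a4,f1) ✓  (o1,f2,a4)→signed(a4,f2) ✓  (o1,f3,a1)→signed(a1,f3) ✓  (o1,f3,a2)→signed(a2,f3) ✓  (o1,f4,a1)→signed(a1,f4) ✓  (o2,f2,a1)→signed(a1,f2) ✓  (o2,f2,a3)→signed(a3,f2) ✓  (o2,f2,a4)→signed(a4,f2) ✓  (o2,f3,a1)→signed(a1,f3) ✓  (o3,f3,a3)→signed(a3,f3) ✗  (o3,f4,a2)→signed(a2,f4) ✗  (o3,f4,a4)→signed(a4,f4) ✓
Counterexamples (restrictor triples failing the scope): 2.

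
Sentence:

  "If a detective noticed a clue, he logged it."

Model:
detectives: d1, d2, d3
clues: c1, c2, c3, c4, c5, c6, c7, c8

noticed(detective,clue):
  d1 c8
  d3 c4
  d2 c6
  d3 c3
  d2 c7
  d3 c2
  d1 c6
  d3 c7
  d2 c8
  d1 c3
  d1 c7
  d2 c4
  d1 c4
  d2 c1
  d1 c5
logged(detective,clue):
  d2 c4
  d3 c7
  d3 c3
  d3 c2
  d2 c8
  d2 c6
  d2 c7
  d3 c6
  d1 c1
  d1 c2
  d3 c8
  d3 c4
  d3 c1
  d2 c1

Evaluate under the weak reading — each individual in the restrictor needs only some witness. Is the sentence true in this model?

False

"it" takes "a clue" as antecedent — a donkey pronoun bound across the clause boundary.
Weak reading: every detective d with some noticed-clue has at least one noticed-clue c such that logged(d,c).
Per detective: d1:✗  d2:✓  d3:✓
d1 has no witness among its noticed-clues.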